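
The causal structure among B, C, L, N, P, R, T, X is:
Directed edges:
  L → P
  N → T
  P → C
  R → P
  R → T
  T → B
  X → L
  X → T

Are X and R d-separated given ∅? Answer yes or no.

Yes — X ⊥ R | ∅.

Bayes-Ball from X | ∅ reaches {B,C,L,P,T}.
R ∉ reach(X|∅) ⇒ X ⊥ R | ∅.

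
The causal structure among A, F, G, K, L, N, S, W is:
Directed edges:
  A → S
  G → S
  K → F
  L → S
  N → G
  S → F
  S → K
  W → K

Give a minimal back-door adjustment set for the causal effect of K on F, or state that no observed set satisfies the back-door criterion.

desc(K)\{K}={F}; candidates ⊆ {A,G,L,N,S,W}.
size 0: {}; under {} K still reaches {A,F,G,L,N,S,W} ∋ F.
{S}: K⊥F given {S} in G with K→· removed — back-door holds.

K→F: minimal back-door set {S}.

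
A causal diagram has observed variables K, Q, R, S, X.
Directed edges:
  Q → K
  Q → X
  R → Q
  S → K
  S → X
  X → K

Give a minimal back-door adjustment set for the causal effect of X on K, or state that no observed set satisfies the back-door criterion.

X→K: minimal back-door set {Q, S}.

desc(X)\{X}={K}; candidates ⊆ {Q,R,S}.
size 0: {}; under {} X still reaches {K,Q,R,S} ∋ K.
size 1: {Q}, {R}, {S}; under {Q} X still reaches {K,S} ∋ K.
{Q,S}: X⊥K given {Q,S} in G with X→· removed — back-door holds.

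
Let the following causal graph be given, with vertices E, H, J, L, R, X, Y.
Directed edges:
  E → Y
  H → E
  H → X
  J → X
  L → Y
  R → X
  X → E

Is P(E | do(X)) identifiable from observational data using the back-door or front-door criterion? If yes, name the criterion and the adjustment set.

desc(X)\{X}={E,Y}; candidates ⊆ {H,J,L,R}.
size 0: {}; under {} X still reaches {E,H,J,R,Y} ∋ E.
{H}: X⊥E given {H} in G with X→· removed — back-door holds.
P(E|do(X)) = Σ_{H} P(E|X,H)·P(H).

P(E|do(X)): backdoor, adjust for {H}.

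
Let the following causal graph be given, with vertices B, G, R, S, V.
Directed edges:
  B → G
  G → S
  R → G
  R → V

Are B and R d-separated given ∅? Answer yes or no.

Yes — B ⊥ R | ∅.

Bayes-Ball from B | ∅ reaches {G,S}.
R ∉ reach(B|∅) ⇒ B ⊥ R | ∅.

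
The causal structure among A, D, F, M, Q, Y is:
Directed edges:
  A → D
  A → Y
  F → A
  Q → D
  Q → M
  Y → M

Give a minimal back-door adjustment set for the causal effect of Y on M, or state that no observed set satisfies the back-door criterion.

desc(Y)\{Y}={M}; candidates ⊆ {A,D,F,Q}.
∅: Y⊥M given ∅ in G with Y→· removed — back-door holds.

Y→M: minimal back-door set ∅.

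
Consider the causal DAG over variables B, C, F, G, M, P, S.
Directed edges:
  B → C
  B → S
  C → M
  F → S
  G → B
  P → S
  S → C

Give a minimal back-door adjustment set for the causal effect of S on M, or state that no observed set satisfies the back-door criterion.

S→M: minimal back-door set {B}.

desc(S)\{S}={C,M}; candidates ⊆ {B,F,G,P}.
size 0: {}; under {} S still reaches {B,C,F,G,M,P} ∋ M.
{B}: S⊥M given {B} in G with S→· removed — back-door holds.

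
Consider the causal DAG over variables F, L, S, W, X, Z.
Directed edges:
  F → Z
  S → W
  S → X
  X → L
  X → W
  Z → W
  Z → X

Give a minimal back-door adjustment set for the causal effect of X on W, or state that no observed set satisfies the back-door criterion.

X→W: minimal back-door set {S, Z}.

desc(X)\{X}={L,W}; candidates ⊆ {F,S,Z}.
size 0: {}; under {} X still reaches {F,S,W,Z} ∋ W.
size 1: {F}, {S}, {Z}; under {F} X still reaches {S,W,Z} ∋ W.
{S,Z}: X⊥W given {S,Z} in G with X→· removed — back-door holds.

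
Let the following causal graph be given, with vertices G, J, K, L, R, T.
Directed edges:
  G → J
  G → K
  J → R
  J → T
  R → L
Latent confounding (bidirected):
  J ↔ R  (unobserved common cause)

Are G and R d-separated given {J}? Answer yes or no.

No — G and R are d-connected given {J}.

Bayes-Ball from G | {J} reaches {K,L,R}.
R ∈ reach(G|{J}) ⇒ G ⊥̸ R | {J}.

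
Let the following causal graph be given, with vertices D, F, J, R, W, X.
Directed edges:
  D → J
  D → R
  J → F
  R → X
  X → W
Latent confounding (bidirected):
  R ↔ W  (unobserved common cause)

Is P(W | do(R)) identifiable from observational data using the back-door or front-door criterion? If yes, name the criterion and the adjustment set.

desc(R)\{R}={W,X}; candidates ⊆ {D,F,J}.
R↔W: latent back-door arc(s) into R.
size 0: {}; under {} R still reaches {D,F,J,W} ∋ W.
size 1: {D}, {F}, {J}; under {D} R still reaches {W} ∋ W.
size 2: {D,F}, {D,J}, {F,J}; under {D,F} R still reaches {W} ∋ W.
R↔W cannot be blocked by any observed set — no back-door set.
{X}: (i) intercepts every directed R→W path; (ii) no back-door R→{X}; (iii) {R} blocks every back-door {X}→W. Front-door holds.
P(W|do(R)) = Σ_{X} P(X|R) Σ_{R'} P(W|X,R')P(R').

P(W|do(R)): frontdoor, adjust for {X}.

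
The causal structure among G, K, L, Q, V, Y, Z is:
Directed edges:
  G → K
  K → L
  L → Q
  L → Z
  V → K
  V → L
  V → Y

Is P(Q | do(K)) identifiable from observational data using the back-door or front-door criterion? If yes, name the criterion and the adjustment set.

desc(K)\{K}={L,Q,Z}; candidates ⊆ {G,V,Y}.
size 0: {}; under {} K still reaches {G,L,Q,V,Y,Z} ∋ Q.
{V}: K⊥Q given {V} in G with K→· removed — back-door holds.
P(Q|do(K)) = Σ_{V} P(Q|K,V)·P(V).

P(Q|do(K)): backdoor, adjust for {V}.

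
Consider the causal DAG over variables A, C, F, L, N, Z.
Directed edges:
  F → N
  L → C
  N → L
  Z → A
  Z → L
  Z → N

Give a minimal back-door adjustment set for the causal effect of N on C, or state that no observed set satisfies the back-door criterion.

N→C: minimal back-door set {Z}.

desc(N)\{N}={C,L}; candidates ⊆ {A,F,Z}.
size 0: {}; under {} N still reaches {A,C,F,L,Z} ∋ C.
{Z}: N⊥C given {Z} in G with N→· removed — back-door holds.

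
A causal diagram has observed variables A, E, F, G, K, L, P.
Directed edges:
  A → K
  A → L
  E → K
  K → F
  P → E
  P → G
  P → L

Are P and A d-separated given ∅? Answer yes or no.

Yes — P ⊥ A | ∅.

Bayes-Ball from P | ∅ reaches {E,F,G,K,L}.
A ∉ reach(P|∅) ⇒ P ⊥ A | ∅.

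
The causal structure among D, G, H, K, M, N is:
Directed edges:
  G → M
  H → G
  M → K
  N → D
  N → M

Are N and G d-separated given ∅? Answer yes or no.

Bayes-Ball from N | ∅ reaches {D,K,M}.
G ∉ reach(N|∅) ⇒ N ⊥ G | ∅.

Yes — N ⊥ G | ∅.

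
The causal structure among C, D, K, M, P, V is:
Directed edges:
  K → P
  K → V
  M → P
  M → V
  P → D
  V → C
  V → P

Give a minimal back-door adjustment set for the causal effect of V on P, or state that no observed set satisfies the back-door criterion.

desc(V)\{V}={C,D,P}; candidates ⊆ {K,M}.
size 0: {}; under {} V still reaches {D,K,M,P} ∋ P.
size 1: {K}, {M}; under {K} V still reaches {D,M,P} ∋ P.
{K,M}: V⊥P given {K,M} in G with V→· removed — back-door holds.

V→P: minimal back-door set {K, M}.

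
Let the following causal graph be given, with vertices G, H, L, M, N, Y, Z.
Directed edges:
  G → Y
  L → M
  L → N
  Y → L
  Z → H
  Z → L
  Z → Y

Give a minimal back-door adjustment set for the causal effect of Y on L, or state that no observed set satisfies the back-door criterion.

desc(Y)\{Y}={L,M,N}; candidates ⊆ {G,H,Z}.
size 0: {}; under {} Y still reaches {G,H,L,M,N,Z} ∋ L.
{Z}: Y⊥L given {Z} in G with Y→· removed — back-door holds.

Y→L: minimal back-door set {Z}.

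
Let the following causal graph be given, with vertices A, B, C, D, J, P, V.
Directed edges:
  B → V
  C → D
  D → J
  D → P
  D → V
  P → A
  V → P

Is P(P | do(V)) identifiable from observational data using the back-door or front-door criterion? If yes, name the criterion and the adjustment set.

desc(V)\{V}={A,P}; candidates ⊆ {B,C,D,J}.
size 0: {}; under {} V still reaches {A,B,C,D,J,P} ∋ P.
{D}: V⊥P given {D} in G with V→· removed — back-door holds.
P(P|do(V)) = Σ_{D} P(P|V,D)·P(D).

P(P|do(V)): backdoor, adjust for {D}.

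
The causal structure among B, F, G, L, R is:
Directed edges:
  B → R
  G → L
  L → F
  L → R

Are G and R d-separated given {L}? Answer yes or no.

Bayes-Ball from G | {L} reaches ∅.
R ∉ reach(G|{L}) ⇒ G ⊥ R | {L}.

Yes — G ⊥ R | {L}.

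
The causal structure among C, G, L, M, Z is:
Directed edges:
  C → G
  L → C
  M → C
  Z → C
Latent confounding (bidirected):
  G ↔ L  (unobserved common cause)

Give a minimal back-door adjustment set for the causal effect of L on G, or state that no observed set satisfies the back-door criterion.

desc(L)\{L}={C,G}; candidates ⊆ {M,Z}.
L↔G: latent back-door arc(s) into L.
size 0: {}; under {} L still reaches {G} ∋ G.
size 1: {M}, {Z}; under {M} L still reaches {G} ∋ G.
size 2: {M,Z}; under {M,Z} L still reaches {G} ∋ G.
L↔G cannot be blocked by any observed set — no back-door set.

L→G: no observed back-door set.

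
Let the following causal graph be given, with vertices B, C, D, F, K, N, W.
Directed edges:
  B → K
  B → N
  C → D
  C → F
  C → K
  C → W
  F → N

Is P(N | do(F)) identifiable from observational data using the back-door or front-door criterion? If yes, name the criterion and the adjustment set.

desc(F)\{F}={N}; candidates ⊆ {B,C,D,K,W}.
∅: F⊥N given ∅ in G with F→· removed — back-door holds.
P(N|do(F)) = P(N|F) — no adjustment needed.

P(N|do(F)): backdoor, adjust for ∅.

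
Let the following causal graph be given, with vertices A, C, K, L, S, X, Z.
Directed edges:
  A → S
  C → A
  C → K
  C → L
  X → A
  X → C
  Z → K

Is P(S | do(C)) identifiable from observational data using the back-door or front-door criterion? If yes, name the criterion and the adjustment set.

desc(C)\{C}={A,K,L,S}; candidates ⊆ {X,Z}.
size 0: {}; under {} C still reaches {A,S,X} ∋ S.
{X}: C⊥S given {X} in G with C→· removed — back-door holds.
P(S|do(C)) = Σ_{X} P(S|C,X)·P(X).

P(S|do(C)): backdoor, adjust for {X}.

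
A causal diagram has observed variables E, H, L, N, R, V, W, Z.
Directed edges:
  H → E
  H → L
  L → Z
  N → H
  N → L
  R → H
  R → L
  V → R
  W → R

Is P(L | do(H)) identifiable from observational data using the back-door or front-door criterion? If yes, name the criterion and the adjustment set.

desc(H)\{H}={E,L,Z}; candidates ⊆ {N,R,V,W}.
size 0: {}; under {} H still reaches {L,N,R,V,W,Z} ∋ L.
size 1: {N}, {R}, {V} …(+1); under {N} H still reaches {L,R,V,W,Z} ∋ L.
{N,R}: H⊥L given {N,R} in G with H→· removed — back-door holds.
P(L|do(H)) = Σ_{N,R} P(L|H,N,R)·P(N,R).

P(L|do(H)): backdoor, adjust for {N, R}.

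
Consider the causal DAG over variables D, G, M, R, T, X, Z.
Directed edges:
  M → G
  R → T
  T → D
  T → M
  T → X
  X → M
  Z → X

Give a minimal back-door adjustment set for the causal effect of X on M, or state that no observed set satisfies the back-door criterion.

X→M: minimal back-door set {T}.

desc(X)\{X}={G,M}; candidates ⊆ {D,R,T,Z}.
size 0: {}; under {} X still reaches {D,G,M,R,T,Z} ∋ M.
{T}: X⊥M given {T} in G with X→· removed — back-door holds.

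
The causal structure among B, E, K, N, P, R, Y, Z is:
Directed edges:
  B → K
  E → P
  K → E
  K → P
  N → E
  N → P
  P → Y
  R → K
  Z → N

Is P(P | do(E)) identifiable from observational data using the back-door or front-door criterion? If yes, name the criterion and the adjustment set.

desc(E)\{E}={P,Y}; candidates ⊆ {B,K,N,R,Z}.
size 0: {}; under {} E still reaches {B,K,N,P,R,Y,Z} ∋ P.
size 1: {B}, {K}, {N} …(+2); under {B} E still reaches {K,N,P,R,Y,Z} ∋ P.
{K,N}: E⊥P given {K,N} in G with E→· removed — back-door holds.
P(P|do(E)) = Σ_{K,N} P(P|E,K,N)·P(K,N).

P(P|do(E)): backdoor, adjust for {K, N}.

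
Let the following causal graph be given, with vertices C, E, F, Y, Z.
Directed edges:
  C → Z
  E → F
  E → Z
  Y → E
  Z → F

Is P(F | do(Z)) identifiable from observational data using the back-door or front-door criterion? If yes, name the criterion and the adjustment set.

P(F|do(Z)): backdoor, adjust for {E}.

desc(Z)\{Z}={F}; candidates ⊆ {C,E,Y}.
size 0: {}; under {} Z still reaches {C,E,F,Y} ∋ F.
{E}: Z⊥F given {E} in G with Z→· removed — back-door holds.
P(F|do(Z)) = Σ_{E} P(F|Z,E)·P(E).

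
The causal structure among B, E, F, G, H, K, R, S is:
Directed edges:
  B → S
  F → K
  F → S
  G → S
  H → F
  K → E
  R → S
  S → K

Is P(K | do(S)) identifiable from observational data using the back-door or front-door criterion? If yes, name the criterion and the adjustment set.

P(K|do(S)): backdoor, adjust for {F}.

desc(S)\{S}={E,K}; candidates ⊆ {B,F,G,H,R}.
size 0: {}; under {} S still reaches {B,E,F,G,H,K,R} ∋ K.
{F}: S⊥K given {F} in G with S→· removed — back-door holds.
P(K|do(S)) = Σ_{F} P(K|S,F)·P(F).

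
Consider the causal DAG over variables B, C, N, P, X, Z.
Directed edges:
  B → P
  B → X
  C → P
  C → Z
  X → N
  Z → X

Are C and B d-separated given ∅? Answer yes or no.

Yes — C ⊥ B | ∅.

Bayes-Ball from C | ∅ reaches {N,P,X,Z}.
B ∉ reach(C|∅) ⇒ C ⊥ B | ∅.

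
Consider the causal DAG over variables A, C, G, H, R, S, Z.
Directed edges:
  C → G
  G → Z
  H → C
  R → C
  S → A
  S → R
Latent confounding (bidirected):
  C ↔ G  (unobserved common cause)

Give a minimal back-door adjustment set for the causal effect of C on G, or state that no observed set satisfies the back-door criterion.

C→G: no observed back-door set.

desc(C)\{C}={G,Z}; candidates ⊆ {A,H,R,S}.
C↔G: latent back-door arc(s) into C.
size 0: {}; under {} C still reaches {A,G,H,R,S,Z} ∋ G.
size 1: {A}, {H}, {R} …(+1); under {A} C still reaches {G,H,R,S,Z} ∋ G.
size 2: {A,H}, {A,R}, {A,S} …(+3); under {A,H} C still reaches {G,R,S,Z} ∋ G.
C↔G cannot be blocked by any observed set — no back-door set.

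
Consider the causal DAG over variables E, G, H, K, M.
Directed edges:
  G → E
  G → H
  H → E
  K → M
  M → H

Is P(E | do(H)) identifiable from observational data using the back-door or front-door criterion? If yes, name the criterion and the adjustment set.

P(E|do(H)): backdoor, adjust for {G}.

desc(H)\{H}={E}; candidates ⊆ {G,K,M}.
size 0: {}; under {} H still reaches {E,G,K,M} ∋ E.
{G}: H⊥E given {G} in G with H→· removed — back-door holds.
P(E|do(H)) = Σ_{G} P(E|H,G)·P(G).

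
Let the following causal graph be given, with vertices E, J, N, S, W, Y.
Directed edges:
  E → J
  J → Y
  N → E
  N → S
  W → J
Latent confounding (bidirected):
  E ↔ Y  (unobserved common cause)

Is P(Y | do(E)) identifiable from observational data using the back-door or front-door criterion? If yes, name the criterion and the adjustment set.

P(Y|do(E)): frontdoor, adjust for {J}.

desc(E)\{E}={J,Y}; candidates ⊆ {N,S,W}.
E↔Y: latent back-door arc(s) into E.
size 0: {}; under {} E still reaches {N,S,Y} ∋ Y.
size 1: {N}, {S}, {W}; under {N} E still reaches {Y} ∋ Y.
size 2: {N,S}, {N,W}, {S,W}; under {N,S} E still reaches {Y} ∋ Y.
E↔Y cannot be blocked by any observed set — no back-door set.
{J}: (i) intercepts every directed E→Y path; (ii) no back-door E→{J}; (iii) {E} blocks every back-door {J}→Y. Front-door holds.
P(Y|do(E)) = Σ_{J} P(J|E) Σ_{E'} P(Y|J,E')P(E').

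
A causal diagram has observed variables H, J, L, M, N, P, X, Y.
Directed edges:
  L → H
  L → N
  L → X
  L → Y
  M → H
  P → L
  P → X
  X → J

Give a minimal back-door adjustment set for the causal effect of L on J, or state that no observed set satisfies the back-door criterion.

L→J: minimal back-door set {P}.

desc(L)\{L}={H,J,N,X,Y}; candidates ⊆ {M,P}.
size 0: {}; under {} L still reaches {J,P,X} ∋ J.
{P}: L⊥J given {P} in G with L→· removed — back-door holds.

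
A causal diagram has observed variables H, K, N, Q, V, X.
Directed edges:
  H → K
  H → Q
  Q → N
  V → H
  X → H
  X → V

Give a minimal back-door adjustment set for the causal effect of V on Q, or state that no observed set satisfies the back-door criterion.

V→Q: minimal back-door set {X}.

desc(V)\{V}={H,K,N,Q}; candidates ⊆ {X}.
size 0: {}; under {} V still reaches {H,K,N,Q,X} ∋ Q.
{X}: V⊥Q given {X} in G with V→· removed — back-door holds.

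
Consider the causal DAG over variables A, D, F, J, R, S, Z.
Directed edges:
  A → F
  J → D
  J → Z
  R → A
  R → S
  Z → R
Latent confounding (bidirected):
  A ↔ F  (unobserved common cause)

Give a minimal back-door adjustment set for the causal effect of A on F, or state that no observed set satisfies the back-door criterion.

desc(A)\{A}={F}; candidates ⊆ {D,J,R,S,Z}.
A↔F: latent back-door arc(s) into A.
size 0: {}; under {} A still reaches {D,F,J,R,S,Z} ∋ F.
size 1: {D}, {J}, {R} …(+2); under {D} A still reaches {F,J,R,S,Z} ∋ F.
size 2: {D,J}, {D,R}, {D,S} …(+7); under {D,J} A still reaches {F,R,S,Z} ∋ F.
A↔F cannot be blocked by any observed set — no back-door set.

A→F: no observed back-door set.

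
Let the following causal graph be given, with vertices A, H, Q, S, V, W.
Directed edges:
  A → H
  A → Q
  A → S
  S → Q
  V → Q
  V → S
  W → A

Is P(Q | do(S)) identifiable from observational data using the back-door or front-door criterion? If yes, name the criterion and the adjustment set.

desc(S)\{S}={Q}; candidates ⊆ {A,H,V,W}.
size 0: {}; under {} S still reaches {A,H,Q,V,W} ∋ Q.
size 1: {A}, {H}, {V} …(+1); under {A} S still reaches {Q,V} ∋ Q.
{A,V}: S⊥Q given {A,V} in G with S→· removed — back-door holds.
P(Q|do(S)) = Σ_{A,V} P(Q|S,A,V)·P(A,V).

P(Q|do(S)): backdoor, adjust for {A, V}.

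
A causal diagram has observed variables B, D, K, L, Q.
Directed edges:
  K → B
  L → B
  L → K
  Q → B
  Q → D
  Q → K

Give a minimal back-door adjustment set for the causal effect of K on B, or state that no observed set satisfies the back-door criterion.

K→B: minimal back-door set {L, Q}.

desc(K)\{K}={B}; candidates ⊆ {D,L,Q}.
size 0: {}; under {} K still reaches {B,D,L,Q} ∋ B.
size 1: {D}, {L}, {Q}; under {D} K still reaches {B,L,Q} ∋ B.
{L,Q}: K⊥B given {L,Q} in G with K→· removed — back-door holds.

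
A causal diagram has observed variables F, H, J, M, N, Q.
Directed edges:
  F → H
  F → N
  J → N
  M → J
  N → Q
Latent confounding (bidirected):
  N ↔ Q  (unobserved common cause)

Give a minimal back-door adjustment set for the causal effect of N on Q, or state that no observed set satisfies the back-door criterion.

N→Q: no observed back-door set.

desc(N)\{N}={Q}; candidates ⊆ {F,H,J,M}.
N↔Q: latent back-door arc(s) into N.
size 0: {}; under {} N still reaches {F,H,J,M,Q} ∋ Q.
size 1: {F}, {H}, {J} …(+1); under {F} N still reaches {J,M,Q} ∋ Q.
size 2: {F,H}, {F,J}, {F,M} …(+3); under {F,H} N still reaches {J,M,Q} ∋ Q.
N↔Q cannot be blocked by any observed set — no back-door set.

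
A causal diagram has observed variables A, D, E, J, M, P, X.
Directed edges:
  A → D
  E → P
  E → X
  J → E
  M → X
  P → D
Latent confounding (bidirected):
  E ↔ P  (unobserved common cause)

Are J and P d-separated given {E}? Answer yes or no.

Bayes-Ball from J | {E} reaches {D,P}.
P ∈ reach(J|{E}) ⇒ J ⊥̸ P | {E}.

No — J and P are d-connected given {E}.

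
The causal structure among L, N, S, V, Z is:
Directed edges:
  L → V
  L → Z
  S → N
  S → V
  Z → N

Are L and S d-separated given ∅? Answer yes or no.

Yes — L ⊥ S | ∅.

Bayes-Ball from L | ∅ reaches {N,V,Z}.
S ∉ reach(L|∅) ⇒ L ⊥ S | ∅.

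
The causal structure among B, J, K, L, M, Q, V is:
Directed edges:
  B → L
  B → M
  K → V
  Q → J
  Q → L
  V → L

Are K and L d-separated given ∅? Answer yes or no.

Bayes-Ball from K | ∅ reaches {L,V}.
L ∈ reach(K|∅) ⇒ K ⊥̸ L | ∅.

No — K and L are d-connected given ∅.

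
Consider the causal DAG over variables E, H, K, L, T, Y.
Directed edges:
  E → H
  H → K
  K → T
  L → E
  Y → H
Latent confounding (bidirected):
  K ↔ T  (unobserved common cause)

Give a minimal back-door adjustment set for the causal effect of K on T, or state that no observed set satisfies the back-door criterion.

desc(K)\{K}={T}; candidates ⊆ {E,H,L,Y}.
K↔T: latent back-door arc(s) into K.
size 0: {}; under {} K still reaches {E,H,L,T,Y} ∋ T.
size 1: {E}, {H}, {L} …(+1); under {E} K still reaches {H,T,Y} ∋ T.
size 2: {E,H}, {E,L}, {E,Y} …(+3); under {E,H} K still reaches {T} ∋ T.
K↔T cannot be blocked by any observed set — no back-door set.

K→T: no observed back-door set.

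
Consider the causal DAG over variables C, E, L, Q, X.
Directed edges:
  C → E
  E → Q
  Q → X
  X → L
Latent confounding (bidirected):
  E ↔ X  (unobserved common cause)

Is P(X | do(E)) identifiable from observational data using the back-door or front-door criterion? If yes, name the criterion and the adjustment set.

P(X|do(E)): frontdoor, adjust for {Q}.

desc(E)\{E}={L,Q,X}; candidates ⊆ {C}.
E↔X: latent back-door arc(s) into E.
size 0: {}; under {} E still reaches {C,L,X} ∋ X.
size 1: {C}; under {C} E still reaches {L,X} ∋ X.
E↔X cannot be blocked by any observed set — no back-door set.
{Q}: (i) intercepts every directed E→X path; (ii) no back-door E→{Q}; (iii) {E} blocks every back-door {Q}→X. Front-door holds.
P(X|do(E)) = Σ_{Q} P(Q|E) Σ_{E'} P(X|Q,E')P(E').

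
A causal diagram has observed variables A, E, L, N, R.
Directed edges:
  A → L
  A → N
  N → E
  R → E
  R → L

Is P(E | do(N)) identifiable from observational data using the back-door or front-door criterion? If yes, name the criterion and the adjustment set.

P(E|do(N)): backdoor, adjust for ∅.

desc(N)\{N}={E}; candidates ⊆ {A,L,R}.
∅: N⊥E given ∅ in G with N→· removed — back-door holds.
P(E|do(N)) = P(E|N) — no adjustment needed.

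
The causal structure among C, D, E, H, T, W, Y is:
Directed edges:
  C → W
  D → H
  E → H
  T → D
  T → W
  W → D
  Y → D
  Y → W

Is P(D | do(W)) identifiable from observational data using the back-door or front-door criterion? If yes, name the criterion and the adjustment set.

desc(W)\{W}={D,H}; candidates ⊆ {C,E,T,Y}.
size 0: {}; under {} W still reaches {C,D,H,T,Y} ∋ D.
size 1: {C}, {E}, {T} …(+1); under {C} W still reaches {D,H,T,Y} ∋ D.
{T,Y}: W⊥D given {T,Y} in G with W→· removed — back-door holds.
P(D|do(W)) = Σ_{T,Y} P(D|W,T,Y)·P(T,Y).

P(D|do(W)): backdoor, adjust for {T, Y}.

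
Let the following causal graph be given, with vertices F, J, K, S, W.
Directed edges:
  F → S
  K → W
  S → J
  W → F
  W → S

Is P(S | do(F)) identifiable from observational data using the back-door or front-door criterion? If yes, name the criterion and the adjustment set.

P(S|do(F)): backdoor, adjust for {W}.

desc(F)\{F}={J,S}; candidates ⊆ {K,W}.
size 0: {}; under {} F still reaches {J,K,S,W} ∋ S.
{W}: F⊥S given {W} in G with F→· removed — back-door holds.
P(S|do(F)) = Σ_{W} P(S|F,W)·P(W).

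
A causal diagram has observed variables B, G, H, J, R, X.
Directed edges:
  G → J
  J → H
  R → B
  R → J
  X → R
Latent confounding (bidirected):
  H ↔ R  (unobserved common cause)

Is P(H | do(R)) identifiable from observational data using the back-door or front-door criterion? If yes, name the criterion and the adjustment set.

desc(R)\{R}={B,H,J}; candidates ⊆ {G,X}.
R↔H: latent back-door arc(s) into R.
size 0: {}; under {} R still reaches {H,X} ∋ H.
size 1: {G}, {X}; under {G} R still reaches {H,X} ∋ H.
size 2: {G,X}; under {G,X} R still reaches {H} ∋ H.
R↔H cannot be blocked by any observed set — no back-door set.
{J}: (i) intercepts every directed R→H path; (ii) no back-door R→{J}; (iii) {R} blocks every back-door {J}→H. Front-door holds.
P(H|do(R)) = Σ_{J} P(J|R) Σ_{R'} P(H|J,R')P(R').

P(H|do(R)): frontdoor, adjust for {J}.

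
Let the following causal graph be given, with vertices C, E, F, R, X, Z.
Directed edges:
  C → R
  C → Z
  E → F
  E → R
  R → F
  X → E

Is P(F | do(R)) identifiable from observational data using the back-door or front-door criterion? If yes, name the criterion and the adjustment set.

desc(R)\{R}={F}; candidates ⊆ {C,E,X,Z}.
size 0: {}; under {} R still reaches {C,E,F,X,Z} ∋ F.
{E}: R⊥F given {E} in G with R→· removed — back-door holds.
P(F|do(R)) = Σ_{E} P(F|R,E)·P(E).

P(F|do(R)): backdoor, adjust for {E}.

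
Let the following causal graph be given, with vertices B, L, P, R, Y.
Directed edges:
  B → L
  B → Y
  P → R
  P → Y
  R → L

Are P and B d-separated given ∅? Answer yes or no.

Bayes-Ball from P | ∅ reaches {L,R,Y}.
B ∉ reach(P|∅) ⇒ P ⊥ B | ∅.

Yes — P ⊥ B | ∅.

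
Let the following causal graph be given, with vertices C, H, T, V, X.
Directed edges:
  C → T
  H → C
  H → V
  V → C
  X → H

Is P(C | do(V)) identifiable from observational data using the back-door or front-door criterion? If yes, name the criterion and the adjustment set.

desc(V)\{V}={C,T}; candidates ⊆ {H,X}.
size 0: {}; under {} V still reaches {C,H,T,X} ∋ C.
{H}: V⊥C given {H} in G with V→· removed — back-door holds.
P(C|do(V)) = Σ_{H} P(C|V,H)·P(H).

P(C|do(V)): backdoor, adjust for {H}.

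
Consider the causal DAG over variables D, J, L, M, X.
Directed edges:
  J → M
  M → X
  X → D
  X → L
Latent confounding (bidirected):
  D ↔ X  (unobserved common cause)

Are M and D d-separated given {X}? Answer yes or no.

No — M and D are d-connected given {X}.

Bayes-Ball from M | {X} reaches {D,J}.
D ∈ reach(M|{X}) ⇒ M ⊥̸ D | {X}.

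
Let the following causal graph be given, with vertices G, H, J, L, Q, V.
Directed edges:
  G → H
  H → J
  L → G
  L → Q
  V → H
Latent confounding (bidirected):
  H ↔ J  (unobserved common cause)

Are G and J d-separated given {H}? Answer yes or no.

No — G and J are d-connected given {H}.

Bayes-Ball from G | {H} reaches {J,L,Q,V}.
J ∈ reach(G|{H}) ⇒ G ⊥̸ J | {H}.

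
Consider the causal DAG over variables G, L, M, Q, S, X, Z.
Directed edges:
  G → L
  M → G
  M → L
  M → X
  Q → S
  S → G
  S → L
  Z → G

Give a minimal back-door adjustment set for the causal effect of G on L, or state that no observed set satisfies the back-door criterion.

desc(G)\{G}={L}; candidates ⊆ {M,Q,S,X,Z}.
size 0: {}; under {} G still reaches {L,M,Q,S,X,Z} ∋ L.
size 1: {M}, {Q}, {S} …(+2); under {M} G still reaches {L,Q,S,Z} ∋ L.
{M,S}: G⊥L given {M,S} in G with G→· removed — back-door holds.

G→L: minimal back-door set {M, S}.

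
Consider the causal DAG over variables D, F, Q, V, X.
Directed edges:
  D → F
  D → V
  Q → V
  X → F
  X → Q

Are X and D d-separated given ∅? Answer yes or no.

Yes — X ⊥ D | ∅.

Bayes-Ball from X | ∅ reaches {F,Q,V}.
D ∉ reach(X|∅) ⇒ X ⊥ D | ∅.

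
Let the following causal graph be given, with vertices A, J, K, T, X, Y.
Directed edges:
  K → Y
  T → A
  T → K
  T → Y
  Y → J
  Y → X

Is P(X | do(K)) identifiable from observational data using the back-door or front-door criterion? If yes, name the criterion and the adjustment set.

desc(K)\{K}={J,X,Y}; candidates ⊆ {A,T}.
size 0: {}; under {} K still reaches {A,J,T,X,Y} ∋ X.
{T}: K⊥X given {T} in G with K→· removed — back-door holds.
P(X|do(K)) = Σ_{T} P(X|K,T)·P(T).

P(X|do(K)): backdoor, adjust for {T}.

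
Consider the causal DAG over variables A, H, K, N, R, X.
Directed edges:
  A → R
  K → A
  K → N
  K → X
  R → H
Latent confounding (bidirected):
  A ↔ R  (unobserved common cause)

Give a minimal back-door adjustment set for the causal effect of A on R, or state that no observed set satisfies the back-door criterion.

A→R: no observed back-door set.

desc(A)\{A}={H,R}; candidates ⊆ {K,N,X}.
A↔R: latent back-door arc(s) into A.
size 0: {}; under {} A still reaches {H,K,N,R,X} ∋ R.
size 1: {K}, {N}, {X}; under {K} A still reaches {H,R} ∋ R.
size 2: {K,N}, {K,X}, {N,X}; under {K,N} A still reaches {H,R} ∋ R.
A↔R cannot be blocked by any observed set — no back-door set.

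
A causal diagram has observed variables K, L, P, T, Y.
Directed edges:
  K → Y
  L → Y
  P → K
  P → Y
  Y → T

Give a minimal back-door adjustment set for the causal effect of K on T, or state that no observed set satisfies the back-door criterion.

desc(K)\{K}={T,Y}; candidates ⊆ {L,P}.
size 0: {}; under {} K still reaches {P,T,Y} ∋ T.
{P}: K⊥T given {P} in G with K→· removed — back-door holds.

K→T: minimal back-door set {P}.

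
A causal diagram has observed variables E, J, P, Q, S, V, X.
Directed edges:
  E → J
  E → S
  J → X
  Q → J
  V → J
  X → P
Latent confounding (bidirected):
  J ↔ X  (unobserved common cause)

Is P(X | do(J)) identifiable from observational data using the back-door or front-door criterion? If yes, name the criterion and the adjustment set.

desc(J)\{J}={P,X}; candidates ⊆ {E,Q,S,V}.
J↔X: latent back-door arc(s) into J.
size 0: {}; under {} J still reaches {E,P,Q,S,V,X} ∋ X.
size 1: {E}, {Q}, {S} …(+1); under {E} J still reaches {P,Q,V,X} ∋ X.
size 2: {E,Q}, {E,S}, {E,V} …(+3); under {E,Q} J still reaches {P,V,X} ∋ X.
J↔X cannot be blocked by any observed set — no back-door set.
No mediator lies on a directed J→…→X path.
Neither criterion identifies P(X|do(J)) in this graph.

P(X|do(J)): not identifiable (no BD/FD set).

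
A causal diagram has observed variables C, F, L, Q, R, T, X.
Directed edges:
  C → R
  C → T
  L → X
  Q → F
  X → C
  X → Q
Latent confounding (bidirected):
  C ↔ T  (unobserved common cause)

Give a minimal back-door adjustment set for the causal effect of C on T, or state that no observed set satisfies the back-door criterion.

C→T: no observed back-door set.

desc(C)\{C}={R,T}; candidates ⊆ {F,L,Q,X}.
C↔T: latent back-door arc(s) into C.
size 0: {}; under {} C still reaches {F,L,Q,T,X} ∋ T.
size 1: {F}, {L}, {Q} …(+1); under {F} C still reaches {L,Q,T,X} ∋ T.
size 2: {F,L}, {F,Q}, {F,X} …(+3); under {F,L} C still reaches {Q,T,X} ∋ T.
C↔T cannot be blocked by any observed set — no back-door set.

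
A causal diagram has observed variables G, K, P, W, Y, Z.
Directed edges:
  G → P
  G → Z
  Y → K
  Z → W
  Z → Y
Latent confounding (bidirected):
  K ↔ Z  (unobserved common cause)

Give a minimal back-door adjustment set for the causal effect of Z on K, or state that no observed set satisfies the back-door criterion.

desc(Z)\{Z}={K,W,Y}; candidates ⊆ {G,P}.
Z↔K: latent back-door arc(s) into Z.
size 0: {}; under {} Z still reaches {G,K,P} ∋ K.
size 1: {G}, {P}; under {G} Z still reaches {K} ∋ K.
size 2: {G,P}; under {G,P} Z still reaches {K} ∋ K.
Z↔K cannot be blocked by any observed set — no back-door set.

Z→K: no observed back-door set.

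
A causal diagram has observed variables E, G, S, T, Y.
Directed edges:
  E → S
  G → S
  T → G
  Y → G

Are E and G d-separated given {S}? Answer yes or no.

No — E and G are d-connected given {S}.

Bayes-Ball from E | {S} reaches {G,T,Y}.
G ∈ reach(E|{S}) ⇒ E ⊥̸ G | {S}.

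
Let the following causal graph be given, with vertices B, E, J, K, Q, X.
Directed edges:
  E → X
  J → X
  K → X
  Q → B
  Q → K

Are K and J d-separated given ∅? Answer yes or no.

Bayes-Ball from K | ∅ reaches {B,Q,X}.
J ∉ reach(K|∅) ⇒ K ⊥ J | ∅.

Yes — K ⊥ J | ∅.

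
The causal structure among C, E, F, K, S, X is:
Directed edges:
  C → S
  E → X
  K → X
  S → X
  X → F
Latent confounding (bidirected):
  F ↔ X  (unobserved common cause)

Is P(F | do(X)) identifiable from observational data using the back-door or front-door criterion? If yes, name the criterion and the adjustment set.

P(F|do(X)): not identifiable (no BD/FD set).

desc(X)\{X}={F}; candidates ⊆ {C,E,K,S}.
X↔F: latent back-door arc(s) into X.
size 0: {}; under {} X still reaches {C,E,F,K,S} ∋ F.
size 1: {C}, {E}, {K} …(+1); under {C} X still reaches {E,F,K,S} ∋ F.
size 2: {C,E}, {C,K}, {C,S} …(+3); under {C,E} X still reaches {F,K,S} ∋ F.
X↔F cannot be blocked by any observed set — no back-door set.
No mediator lies on a directed X→…→F path.
Neither criterion identifies P(F|do(X)) in this graph.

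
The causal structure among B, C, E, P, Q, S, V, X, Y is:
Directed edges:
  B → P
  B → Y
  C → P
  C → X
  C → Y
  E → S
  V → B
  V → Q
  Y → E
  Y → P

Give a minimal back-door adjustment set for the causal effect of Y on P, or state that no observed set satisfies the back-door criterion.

desc(Y)\{Y}={E,P,S}; candidates ⊆ {B,C,Q,V,X}.
size 0: {}; under {} Y still reaches {B,C,P,Q,V,X} ∋ P.
size 1: {B}, {C}, {Q} …(+2); under {B} Y still reaches {C,P,X} ∋ P.
{B,C}: Y⊥P given {B,C} in G with Y→· removed — back-door holds.

Y→P: minimal back-door set {B, C}.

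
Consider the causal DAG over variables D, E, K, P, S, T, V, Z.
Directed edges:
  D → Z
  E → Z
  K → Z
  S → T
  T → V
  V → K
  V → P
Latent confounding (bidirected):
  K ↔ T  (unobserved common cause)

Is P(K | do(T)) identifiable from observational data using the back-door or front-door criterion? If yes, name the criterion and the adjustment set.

P(K|do(T)): frontdoor, adjust for {V}.

desc(T)\{T}={K,P,V,Z}; candidates ⊆ {D,E,S}.
T↔K: latent back-door arc(s) into T.
size 0: {}; under {} T still reaches {K,S,Z} ∋ K.
size 1: {D}, {E}, {S}; under {D} T still reaches {K,S,Z} ∋ K.
size 2: {D,E}, {D,S}, {E,S}; under {D,E} T still reaches {K,S,Z} ∋ K.
T↔K cannot be blocked by any observed set — no back-door set.
{V}: (i) intercepts every directed T→K path; (ii) no back-door T→{V}; (iii) {T} blocks every back-door {V}→K. Front-door holds.
P(K|do(T)) = Σ_{V} P(V|T) Σ_{T'} P(K|V,T')P(T').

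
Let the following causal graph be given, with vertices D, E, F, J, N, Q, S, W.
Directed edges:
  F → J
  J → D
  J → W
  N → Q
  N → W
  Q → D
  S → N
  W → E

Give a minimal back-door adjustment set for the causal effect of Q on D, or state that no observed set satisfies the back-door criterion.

desc(Q)\{Q}={D}; candidates ⊆ {E,F,J,N,S,W}.
∅: Q⊥D given ∅ in G with Q→· removed — back-door holds.

Q→D: minimal back-door set ∅.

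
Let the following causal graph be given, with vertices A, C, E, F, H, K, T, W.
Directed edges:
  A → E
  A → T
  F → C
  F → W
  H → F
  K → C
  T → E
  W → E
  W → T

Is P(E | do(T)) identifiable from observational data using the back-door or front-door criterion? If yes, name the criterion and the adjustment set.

desc(T)\{T}={E}; candidates ⊆ {A,C,F,H,K,W}.
size 0: {}; under {} T still reaches {A,C,E,F,H,W} ∋ E.
size 1: {A}, {C}, {F} …(+3); under {A} T still reaches {C,E,F,H,W} ∋ E.
{A,W}: T⊥E given {A,W} in G with T→· removed — back-door holds.
P(E|do(T)) = Σ_{A,W} P(E|T,A,W)·P(A,W).

P(E|do(T)): backdoor, adjust for {A, W}.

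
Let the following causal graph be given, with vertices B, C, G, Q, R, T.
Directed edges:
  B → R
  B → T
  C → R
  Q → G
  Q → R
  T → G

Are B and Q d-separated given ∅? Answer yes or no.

Yes — B ⊥ Q | ∅.

Bayes-Ball from B | ∅ reaches {G,R,T}.
Q ∉ reach(B|∅) ⇒ B ⊥ Q | ∅.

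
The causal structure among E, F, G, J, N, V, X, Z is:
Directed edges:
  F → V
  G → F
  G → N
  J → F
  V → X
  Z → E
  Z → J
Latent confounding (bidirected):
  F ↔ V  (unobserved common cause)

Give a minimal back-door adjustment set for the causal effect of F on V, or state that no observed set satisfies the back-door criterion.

F→V: no observed back-door set.

desc(F)\{F}={V,X}; candidates ⊆ {E,G,J,N,Z}.
F↔V: latent back-door arc(s) into F.
size 0: {}; under {} F still reaches {E,G,J,N,V,X,Z} ∋ V.
size 1: {E}, {G}, {J} …(+2); under {E} F still reaches {G,J,N,V,X,Z} ∋ V.
size 2: {E,G}, {E,J}, {E,N} …(+7); under {E,G} F still reaches {J,V,X,Z} ∋ V.
F↔V cannot be blocked by any observed set — no back-door set.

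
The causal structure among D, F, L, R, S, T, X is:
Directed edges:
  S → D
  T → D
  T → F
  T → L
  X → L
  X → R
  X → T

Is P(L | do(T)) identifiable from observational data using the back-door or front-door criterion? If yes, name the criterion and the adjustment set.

P(L|do(T)): backdoor, adjust for {X}.

desc(T)\{T}={D,F,L}; candidates ⊆ {R,S,X}.
size 0: {}; under {} T still reaches {L,R,X} ∋ L.
{X}: T⊥L given {X} in G with T→· removed — back-door holds.
P(L|do(T)) = Σ_{X} P(L|T,X)·P(X).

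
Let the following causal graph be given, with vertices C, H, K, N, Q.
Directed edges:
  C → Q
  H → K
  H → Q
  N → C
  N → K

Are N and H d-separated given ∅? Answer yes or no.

Bayes-Ball from N | ∅ reaches {C,K,Q}.
H ∉ reach(N|∅) ⇒ N ⊥ H | ∅.

Yes — N ⊥ H | ∅.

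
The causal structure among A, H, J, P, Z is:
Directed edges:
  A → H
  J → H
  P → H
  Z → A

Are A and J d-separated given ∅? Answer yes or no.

Bayes-Ball from A | ∅ reaches {H,Z}.
J ∉ reach(A|∅) ⇒ A ⊥ J | ∅.

Yes — A ⊥ J | ∅.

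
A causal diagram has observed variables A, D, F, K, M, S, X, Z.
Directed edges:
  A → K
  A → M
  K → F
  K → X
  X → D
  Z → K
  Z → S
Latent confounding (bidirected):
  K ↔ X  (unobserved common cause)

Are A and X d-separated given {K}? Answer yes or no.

Bayes-Ball from A | {K} reaches {D,M,S,X,Z}.
X ∈ reach(A|{K}) ⇒ A ⊥̸ X | {K}.

No — A and X are d-connected given {K}.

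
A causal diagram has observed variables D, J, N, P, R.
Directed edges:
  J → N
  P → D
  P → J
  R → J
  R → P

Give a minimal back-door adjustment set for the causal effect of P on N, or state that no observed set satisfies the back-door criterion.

desc(P)\{P}={D,J,N}; candidates ⊆ {R}.
size 0: {}; under {} P still reaches {J,N,R} ∋ N.
{R}: P⊥N given {R} in G with P→· removed — back-door holds.

P→N: minimal back-door set {R}.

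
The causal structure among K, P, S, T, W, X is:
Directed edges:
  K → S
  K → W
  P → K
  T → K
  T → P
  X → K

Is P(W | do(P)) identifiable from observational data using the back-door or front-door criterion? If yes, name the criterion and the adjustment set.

desc(P)\{P}={K,S,W}; candidates ⊆ {T,X}.
size 0: {}; under {} P still reaches {K,S,T,W} ∋ W.
{T}: P⊥W given {T} in G with P→· removed — back-door holds.
P(W|do(P)) = Σ_{T} P(W|P,T)·P(T).

P(W|do(P)): backdoor, adjust for {T}.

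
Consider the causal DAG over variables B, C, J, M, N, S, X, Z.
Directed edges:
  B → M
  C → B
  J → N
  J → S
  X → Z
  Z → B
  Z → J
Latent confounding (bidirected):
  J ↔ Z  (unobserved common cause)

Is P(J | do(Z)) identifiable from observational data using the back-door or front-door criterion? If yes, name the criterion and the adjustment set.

desc(Z)\{Z}={B,J,M,N,S}; candidates ⊆ {C,X}.
Z↔J: latent back-door arc(s) into Z.
size 0: {}; under {} Z still reaches {J,N,S,X} ∋ J.
size 1: {C}, {X}; under {C} Z still reaches {J,N,S,X} ∋ J.
size 2: {C,X}; under {C,X} Z still reaches {J,N,S} ∋ J.
Z↔J cannot be blocked by any observed set — no back-door set.
No mediator lies on a directed Z→…→J path.
Neither criterion identifies P(J|do(Z)) in this graph.

P(J|do(Z)): not identifiable (no BD/FD set).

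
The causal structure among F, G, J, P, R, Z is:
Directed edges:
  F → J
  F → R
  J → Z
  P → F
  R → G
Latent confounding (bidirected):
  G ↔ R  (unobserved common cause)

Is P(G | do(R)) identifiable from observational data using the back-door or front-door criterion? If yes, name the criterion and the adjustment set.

P(G|do(R)): not identifiable (no BD/FD set).

desc(R)\{R}={G}; candidates ⊆ {F,J,P,Z}.
R↔G: latent back-door arc(s) into R.
size 0: {}; under {} R still reaches {F,G,J,P,Z} ∋ G.
size 1: {F}, {J}, {P} …(+1); under {F} R still reaches {G} ∋ G.
size 2: {F,J}, {F,P}, {F,Z} …(+3); under {F,J} R still reaches {G} ∋ G.
R↔G cannot be blocked by any observed set — no back-door set.
No mediator lies on a directed R→…→G path.
Neither criterion identifies P(G|do(R)) in this graph.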